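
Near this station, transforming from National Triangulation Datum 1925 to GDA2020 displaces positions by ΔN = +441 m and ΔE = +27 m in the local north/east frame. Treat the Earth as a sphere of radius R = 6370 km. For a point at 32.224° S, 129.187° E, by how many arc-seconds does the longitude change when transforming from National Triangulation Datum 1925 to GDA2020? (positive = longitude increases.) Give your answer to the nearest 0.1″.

At latitude -32.224°, cos φ = 0.845970.
One radian of longitude at latitude φ spans R cos φ, so Δλ = ΔE / (R cos φ) = 27.0 / (6370000 × 0.845970) = 5.0104e-06 rad = 1.033″.

Δλ = 1.0″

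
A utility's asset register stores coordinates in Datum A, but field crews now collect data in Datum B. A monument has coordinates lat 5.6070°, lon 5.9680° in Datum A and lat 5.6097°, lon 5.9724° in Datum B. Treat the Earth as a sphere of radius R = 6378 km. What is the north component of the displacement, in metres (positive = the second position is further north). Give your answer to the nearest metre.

ΔN = 301 m

Δφ = 5.6097° − 5.6070° = +0.0027°; Δλ = 5.9724° − 5.9680° = +0.0044°.
1° along a meridian = πR/180 = 111317 m.
ΔN = Δφ × 111317 = 300.6 m; ΔE = Δλ × 111317 × cos(5.6070°) = +0.0044 × 111317 × 0.995215 = 487.5 m.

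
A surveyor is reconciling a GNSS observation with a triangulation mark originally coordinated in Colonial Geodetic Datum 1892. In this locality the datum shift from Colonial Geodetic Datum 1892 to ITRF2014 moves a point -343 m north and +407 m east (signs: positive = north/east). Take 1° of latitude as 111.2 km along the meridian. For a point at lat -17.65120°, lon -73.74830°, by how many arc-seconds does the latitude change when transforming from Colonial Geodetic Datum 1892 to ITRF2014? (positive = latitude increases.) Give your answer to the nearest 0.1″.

1° of latitude = 111.2 km, so Δφ = -343.0 / 111200 = -0.0030845° = -11.104″.

Δφ = -11.1″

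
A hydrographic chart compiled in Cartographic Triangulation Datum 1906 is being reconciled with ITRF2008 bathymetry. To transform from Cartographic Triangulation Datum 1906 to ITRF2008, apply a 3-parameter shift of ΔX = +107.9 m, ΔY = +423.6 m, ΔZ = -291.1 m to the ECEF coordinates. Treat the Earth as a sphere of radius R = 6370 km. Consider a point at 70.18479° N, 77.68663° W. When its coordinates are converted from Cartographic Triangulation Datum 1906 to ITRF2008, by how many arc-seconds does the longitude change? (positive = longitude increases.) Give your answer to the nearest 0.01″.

Δλ = 18.70″

sin φ = 0.940791, cos φ = 0.338988, sin λ = -0.976996, cos λ = 0.213258.
East component: ΔE = −sin λ·ΔX + cos λ·ΔY = −(-0.976996)(107.9) + (0.213258)(423.6) = 195.75 m.
1° of latitude spans πR/180 = 111177 m; at latitude φ, 1° of longitude spans that × cos φ = 37687.8 m, so Δλ = 195.75 / 37687.8 × 3600 = 18.699″.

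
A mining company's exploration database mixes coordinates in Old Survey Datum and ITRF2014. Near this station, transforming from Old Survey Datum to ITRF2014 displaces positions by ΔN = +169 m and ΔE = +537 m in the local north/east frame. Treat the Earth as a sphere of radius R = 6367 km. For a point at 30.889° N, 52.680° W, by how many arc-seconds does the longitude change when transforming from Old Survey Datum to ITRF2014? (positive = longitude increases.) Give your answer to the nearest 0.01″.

Δλ = 20.27″

At latitude 30.889°, cos φ = 0.858163.
One radian of longitude at latitude φ spans R cos φ, so Δλ = ΔE / (R cos φ) = 537.0 / (6367000 × 0.858163) = 9.8281e-05 rad = 20.272″.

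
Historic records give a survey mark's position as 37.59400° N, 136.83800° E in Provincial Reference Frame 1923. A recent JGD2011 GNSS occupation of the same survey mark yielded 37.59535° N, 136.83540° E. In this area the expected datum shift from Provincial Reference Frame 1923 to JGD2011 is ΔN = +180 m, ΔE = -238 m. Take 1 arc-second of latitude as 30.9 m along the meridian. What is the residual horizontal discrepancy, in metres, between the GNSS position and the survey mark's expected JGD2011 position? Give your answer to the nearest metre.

Observed coordinate differences: Δφ = +0.00135°, Δλ = -0.00260°.
Converting to metres (1° lat = 111240 m, cos φ = 0.792354): observed ΔN = 150.2 m, observed ΔE = -229.2 m.
Subtracting the expected shift leaves a residual of 150.2 − (180) = -29.8 m north and -229.2 − (-238) = 8.8 m east.
Residual distance = √((-29.8)² + 8.8²) = 31.1 m.

31 m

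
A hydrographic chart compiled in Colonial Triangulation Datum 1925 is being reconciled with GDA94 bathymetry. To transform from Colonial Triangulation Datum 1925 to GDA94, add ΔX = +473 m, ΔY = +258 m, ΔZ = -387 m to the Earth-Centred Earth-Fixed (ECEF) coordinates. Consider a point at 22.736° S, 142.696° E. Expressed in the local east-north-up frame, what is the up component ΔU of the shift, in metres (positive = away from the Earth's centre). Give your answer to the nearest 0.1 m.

ΔU = -53.2 m

The local up (radial) axis is (cos φ cos λ, cos φ sin λ, sin φ), giving ΔU = -347.003 + 144.210 + 149.570 = -53.22 m.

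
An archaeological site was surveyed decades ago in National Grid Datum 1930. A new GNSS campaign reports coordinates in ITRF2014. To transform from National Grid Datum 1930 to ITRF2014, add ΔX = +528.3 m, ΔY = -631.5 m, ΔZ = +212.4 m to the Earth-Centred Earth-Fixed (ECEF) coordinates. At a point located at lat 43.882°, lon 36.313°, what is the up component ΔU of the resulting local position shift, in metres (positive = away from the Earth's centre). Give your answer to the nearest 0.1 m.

ΔU = 184.5 m

The local up (radial) axis is (cos φ cos λ, cos φ sin λ, sin φ), giving ΔU = 306.832 − 269.547 + 147.230 = 184.52 m.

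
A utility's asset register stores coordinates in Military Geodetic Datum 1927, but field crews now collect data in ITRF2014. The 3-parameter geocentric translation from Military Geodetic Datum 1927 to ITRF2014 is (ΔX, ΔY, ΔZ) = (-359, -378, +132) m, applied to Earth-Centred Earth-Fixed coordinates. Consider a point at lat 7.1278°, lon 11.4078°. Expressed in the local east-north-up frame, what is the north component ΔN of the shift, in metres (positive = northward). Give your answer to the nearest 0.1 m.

ΔN = 183.9 m

The local north axis is (−sin φ cos λ, −sin φ sin λ, cos φ), giving ΔN = 43.666 + 9.277 + 130.980 = 183.92 m.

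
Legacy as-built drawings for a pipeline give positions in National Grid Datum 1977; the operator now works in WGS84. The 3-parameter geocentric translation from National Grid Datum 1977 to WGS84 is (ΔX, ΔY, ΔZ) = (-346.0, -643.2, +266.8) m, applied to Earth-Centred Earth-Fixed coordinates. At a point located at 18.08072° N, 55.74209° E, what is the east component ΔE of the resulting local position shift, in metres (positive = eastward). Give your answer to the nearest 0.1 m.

ΔE = -76.1 m

At φ = 18.08072°, λ = 55.74209°: sin φ = 0.310357, cos φ = 0.950620, sin λ = 0.826512, cos λ = 0.562919.
ΔE = −sin λ·ΔX + cos λ·ΔY = −(0.826512)·(-346.0) + (0.562919)·(-643.2) = -76.10 m.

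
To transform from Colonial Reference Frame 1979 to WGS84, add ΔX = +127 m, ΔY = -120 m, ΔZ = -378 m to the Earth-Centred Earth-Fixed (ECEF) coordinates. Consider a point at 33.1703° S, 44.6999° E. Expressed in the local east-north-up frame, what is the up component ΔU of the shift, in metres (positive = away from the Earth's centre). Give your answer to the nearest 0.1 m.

ΔU = 211.7 m

At φ = -33.1703°, λ = 44.6999°: sin φ = -0.547129, cos φ = 0.837048, sin λ = 0.703393, cos λ = 0.710801.
ΔU = cos φ cos λ·ΔX + cos φ sin λ·ΔY + sin φ·ΔZ = (0.837048)(0.710801)(127) + (0.837048)(0.703393)(-120) + (-0.547129)(-378) = 211.72 m.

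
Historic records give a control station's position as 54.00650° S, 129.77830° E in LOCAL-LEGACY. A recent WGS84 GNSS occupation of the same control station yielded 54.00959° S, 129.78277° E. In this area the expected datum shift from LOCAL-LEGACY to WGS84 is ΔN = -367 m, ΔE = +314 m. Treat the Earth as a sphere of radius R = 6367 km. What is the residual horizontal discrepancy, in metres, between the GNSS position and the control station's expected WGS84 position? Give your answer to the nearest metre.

Observed coordinate differences: Δφ = -0.00309°, Δλ = +0.00447°.
Converting to metres (1° lat = 111125 m, cos φ = 0.587693): observed ΔN = -343.4 m, observed ΔE = 291.9 m.
Subtracting the expected shift leaves a residual of -343.4 − (-367) = 23.6 m north and 291.9 − (314) = -22.1 m east.
Residual distance = √(23.6² + (-22.1)²) = 32.3 m.

32 m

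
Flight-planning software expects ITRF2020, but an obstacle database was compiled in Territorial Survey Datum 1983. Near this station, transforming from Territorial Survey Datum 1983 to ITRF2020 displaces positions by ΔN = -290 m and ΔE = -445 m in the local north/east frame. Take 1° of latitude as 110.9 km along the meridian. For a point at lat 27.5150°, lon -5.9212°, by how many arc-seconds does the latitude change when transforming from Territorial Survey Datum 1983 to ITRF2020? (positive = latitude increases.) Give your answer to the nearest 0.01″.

1° of latitude = 110.9 km, so Δφ = -290.0 / 110900 = -0.0026150° = -9.414″.

Δφ = -9.41″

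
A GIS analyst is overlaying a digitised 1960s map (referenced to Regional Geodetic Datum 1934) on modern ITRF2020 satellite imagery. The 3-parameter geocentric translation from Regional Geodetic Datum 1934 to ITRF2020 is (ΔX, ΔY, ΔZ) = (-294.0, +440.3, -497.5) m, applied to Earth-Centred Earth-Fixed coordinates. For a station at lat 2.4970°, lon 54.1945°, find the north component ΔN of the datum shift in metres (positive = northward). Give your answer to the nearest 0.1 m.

ΔN = -505.1 m

The local north axis is (−sin φ cos λ, −sin φ sin λ, cos φ), giving ΔN = 7.494 − 15.557 − 497.028 = -505.09 m.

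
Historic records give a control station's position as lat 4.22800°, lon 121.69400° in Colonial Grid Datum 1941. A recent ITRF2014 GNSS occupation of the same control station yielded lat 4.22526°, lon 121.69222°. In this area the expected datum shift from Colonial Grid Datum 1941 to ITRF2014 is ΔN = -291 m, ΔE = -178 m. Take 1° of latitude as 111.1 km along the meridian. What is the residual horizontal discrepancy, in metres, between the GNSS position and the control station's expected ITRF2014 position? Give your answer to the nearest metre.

23 m

Observed coordinate differences: Δφ = -0.00274°, Δλ = -0.00178°.
Converting to metres (1° lat = 111100 m, cos φ = 0.997279): observed ΔN = -304.4 m, observed ΔE = -197.2 m.
Subtracting the expected shift leaves a residual of -304.4 − (-291) = -13.4 m north and -197.2 − (-178) = -19.2 m east.
Residual distance = √((-13.4)² + (-19.2)²) = 23.4 m.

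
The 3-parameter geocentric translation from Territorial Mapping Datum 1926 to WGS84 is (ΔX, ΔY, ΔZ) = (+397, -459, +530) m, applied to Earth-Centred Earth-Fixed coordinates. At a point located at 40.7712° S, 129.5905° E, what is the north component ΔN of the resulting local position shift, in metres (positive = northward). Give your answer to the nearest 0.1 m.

ΔN = 5.2 m

The local north axis is (−sin φ cos λ, −sin φ sin λ, cos φ), giving ΔN = -165.223 − 230.989 + 401.381 = 5.17 m.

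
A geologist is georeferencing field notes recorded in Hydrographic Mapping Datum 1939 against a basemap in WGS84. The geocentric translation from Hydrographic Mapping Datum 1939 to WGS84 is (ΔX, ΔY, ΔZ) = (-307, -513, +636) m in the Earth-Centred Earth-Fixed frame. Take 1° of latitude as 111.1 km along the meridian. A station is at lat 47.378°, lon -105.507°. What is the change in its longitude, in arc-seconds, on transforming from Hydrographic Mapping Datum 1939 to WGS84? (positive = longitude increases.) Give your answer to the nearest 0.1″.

Δλ = -7.6″

sin φ = 0.735837, cos φ = 0.677159, sin λ = -0.963598, cos λ = -0.267356.
East component: ΔE = −sin λ·ΔX + cos λ·ΔY = −(-0.963598)(-307) + (-0.267356)(-513) = -158.67 m.
1° of latitude spans 111100 m; at latitude φ, 1° of longitude spans that × cos φ = 75232.3 m, so Δλ = -158.67 / 75232.3 × 3600 = -7.593″.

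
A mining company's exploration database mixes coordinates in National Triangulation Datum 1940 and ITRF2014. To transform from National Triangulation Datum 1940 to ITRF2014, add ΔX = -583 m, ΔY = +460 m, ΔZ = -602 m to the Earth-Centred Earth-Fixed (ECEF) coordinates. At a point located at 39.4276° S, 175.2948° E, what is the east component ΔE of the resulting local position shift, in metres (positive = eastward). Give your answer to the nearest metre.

ΔE = -411 m

The local east axis at (φ, λ) is (−sin λ, cos λ, 0), so ΔE = −sin(175.2948°)·(-583) + cos(175.2948°)·460 = -410.63 m.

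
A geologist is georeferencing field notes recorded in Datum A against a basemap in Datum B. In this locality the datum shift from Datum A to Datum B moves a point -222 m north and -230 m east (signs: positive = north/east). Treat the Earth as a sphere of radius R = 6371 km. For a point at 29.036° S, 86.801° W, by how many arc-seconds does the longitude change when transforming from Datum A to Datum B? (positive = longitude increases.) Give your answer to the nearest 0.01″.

At latitude -29.036°, cos φ = 0.874315.
One radian of longitude at latitude φ spans R cos φ, so Δλ = ΔE / (R cos φ) = -230.0 / (6371000 × 0.874315) = -4.1291e-05 rad = -8.517″.

Δλ = -8.52″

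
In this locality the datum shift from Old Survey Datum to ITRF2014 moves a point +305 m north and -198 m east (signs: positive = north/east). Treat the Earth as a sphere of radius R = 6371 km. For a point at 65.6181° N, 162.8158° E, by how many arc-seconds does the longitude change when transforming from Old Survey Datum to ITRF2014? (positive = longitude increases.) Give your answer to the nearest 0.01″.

Δλ = -15.53″

At latitude 65.6181°, cos φ = 0.412817.
One radian of longitude at latitude φ spans R cos φ, so Δλ = ΔE / (R cos φ) = -198.0 / (6371000 × 0.412817) = -7.5284e-05 rad = -15.528″.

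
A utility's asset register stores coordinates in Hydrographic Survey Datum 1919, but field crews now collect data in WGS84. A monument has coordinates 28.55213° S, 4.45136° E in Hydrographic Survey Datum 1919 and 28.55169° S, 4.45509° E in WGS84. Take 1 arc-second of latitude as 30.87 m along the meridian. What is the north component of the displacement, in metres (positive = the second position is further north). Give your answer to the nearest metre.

ΔN = 49 m

Δφ = -28.55169° − -28.55213° = +0.00044°; Δλ = 4.45509° − 4.45136° = +0.00373°.
1° of latitude = 3600 × 30.87 = 111132 m.
ΔN = Δφ × 111132 = 48.9 m; ΔE = Δλ × 111132 × cos(-28.55213°) = +0.00373 × 111132 × 0.878383 = 364.1 m.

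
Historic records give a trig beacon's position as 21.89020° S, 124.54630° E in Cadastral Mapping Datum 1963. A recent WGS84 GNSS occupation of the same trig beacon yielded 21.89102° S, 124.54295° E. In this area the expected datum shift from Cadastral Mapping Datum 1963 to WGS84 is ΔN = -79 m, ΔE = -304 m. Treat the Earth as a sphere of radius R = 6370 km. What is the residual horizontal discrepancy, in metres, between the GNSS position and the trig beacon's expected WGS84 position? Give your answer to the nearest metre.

43 m

Observed coordinate differences: Δφ = -0.00082°, Δλ = -0.00335°.
Converting to metres (1° lat = 111177 m, cos φ = 0.927900): observed ΔN = -91.2 m, observed ΔE = -345.6 m.
Subtracting the expected shift leaves a residual of -91.2 − (-79) = -12.2 m north and -345.6 − (-304) = -41.6 m east.
Residual distance = √((-12.2)² + (-41.6)²) = 43.3 m.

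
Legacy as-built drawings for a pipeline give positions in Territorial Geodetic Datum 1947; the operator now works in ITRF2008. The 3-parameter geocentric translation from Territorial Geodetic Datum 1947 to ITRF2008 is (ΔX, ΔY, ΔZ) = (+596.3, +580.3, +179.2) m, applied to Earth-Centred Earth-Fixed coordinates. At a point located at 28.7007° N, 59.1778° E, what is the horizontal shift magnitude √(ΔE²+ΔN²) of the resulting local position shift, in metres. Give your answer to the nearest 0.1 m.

At φ = 28.7007°, λ = 59.1778°: sin φ = 0.480234, cos φ = 0.877140, sin λ = 0.858761, cos λ = 0.512376.
ΔE = −sin λ·ΔX + cos λ·ΔY = −(0.858761)·(596.3) + (0.512376)·(580.3) = -214.75 m.
ΔN = −sin φ cos λ·ΔX − sin φ sin λ·ΔY + cos φ·ΔZ = −(0.480234)(0.512376)(596.3) − (0.480234)(0.858761)(580.3) + (0.877140)(179.2) = -228.86 m.
Horizontal magnitude = √(ΔE² + ΔN²) = √((-214.75)² + (-228.86)²) = 313.84 m.

313.8 m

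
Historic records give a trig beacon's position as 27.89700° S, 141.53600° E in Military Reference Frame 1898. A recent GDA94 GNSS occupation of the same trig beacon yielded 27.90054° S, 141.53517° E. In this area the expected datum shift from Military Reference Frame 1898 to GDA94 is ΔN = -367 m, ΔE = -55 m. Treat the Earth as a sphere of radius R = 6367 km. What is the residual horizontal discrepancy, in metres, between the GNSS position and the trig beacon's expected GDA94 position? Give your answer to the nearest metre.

Observed coordinate differences: Δφ = -0.00354°, Δλ = -0.00083°.
Converting to metres (1° lat = 111125 m, cos φ = 0.883790): observed ΔN = -393.4 m, observed ΔE = -81.5 m.
Subtracting the expected shift leaves a residual of -393.4 − (-367) = -26.4 m north and -81.5 − (-55) = -26.5 m east.
Residual distance = √((-26.4)² + (-26.5)²) = 37.4 m.

37 m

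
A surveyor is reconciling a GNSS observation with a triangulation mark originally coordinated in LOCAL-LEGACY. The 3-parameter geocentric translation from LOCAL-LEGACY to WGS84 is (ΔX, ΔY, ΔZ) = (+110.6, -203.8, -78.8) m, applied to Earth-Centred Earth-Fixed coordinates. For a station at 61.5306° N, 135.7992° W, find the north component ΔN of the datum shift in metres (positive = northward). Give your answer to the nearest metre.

ΔN = -93 m

At φ = 61.5306°, λ = -135.7992°: sin φ = 0.879072, cos φ = 0.476689, sin λ = -0.697175, cos λ = -0.716901.
ΔN = −sin φ cos λ·ΔX − sin φ sin λ·ΔY + cos φ·ΔZ = −(0.879072)(-0.716901)(110.6) − (0.879072)(-0.697175)(-203.8) + (0.476689)(-78.8) = -92.76 m.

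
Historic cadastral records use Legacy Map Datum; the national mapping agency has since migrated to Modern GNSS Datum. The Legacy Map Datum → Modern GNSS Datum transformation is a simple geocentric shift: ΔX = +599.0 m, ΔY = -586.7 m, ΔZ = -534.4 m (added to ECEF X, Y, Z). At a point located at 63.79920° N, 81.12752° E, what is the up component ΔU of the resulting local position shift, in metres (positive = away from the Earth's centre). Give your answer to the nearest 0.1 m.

ΔU = -694.6 m

At φ = 63.79920°, λ = 81.12752°: sin φ = 0.897252, cos φ = 0.441518, sin λ = 0.988034, cos λ = 0.154236.
ΔU = cos φ cos λ·ΔX + cos φ sin λ·ΔY + sin φ·ΔZ = (0.441518)(0.154236)(599.0) + (0.441518)(0.988034)(-586.7) + (0.897252)(-534.4) = -694.64 m.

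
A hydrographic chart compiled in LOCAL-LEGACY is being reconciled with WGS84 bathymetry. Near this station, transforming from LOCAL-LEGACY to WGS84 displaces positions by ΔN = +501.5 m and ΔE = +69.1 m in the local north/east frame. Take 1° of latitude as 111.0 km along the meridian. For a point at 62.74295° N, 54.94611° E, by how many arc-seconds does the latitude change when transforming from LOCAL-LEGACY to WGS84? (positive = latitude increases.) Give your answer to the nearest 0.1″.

1° of latitude = 111.0 km, so Δφ = 501.5 / 111000 = 0.0045180° = 16.265″.

Δφ = 16.3″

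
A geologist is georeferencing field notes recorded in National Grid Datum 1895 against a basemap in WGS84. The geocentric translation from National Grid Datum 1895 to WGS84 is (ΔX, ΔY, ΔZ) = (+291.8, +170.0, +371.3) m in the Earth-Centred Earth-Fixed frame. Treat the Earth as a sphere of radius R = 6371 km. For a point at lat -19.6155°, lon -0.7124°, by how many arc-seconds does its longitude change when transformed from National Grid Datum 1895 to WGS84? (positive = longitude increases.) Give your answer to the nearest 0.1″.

Δλ = 6.0″

sin φ = -0.335706, cos φ = 0.941967, sin λ = -0.012433, cos λ = 0.999923.
East component: ΔE = −sin λ·ΔX + cos λ·ΔY = −(-0.012433)(291.8) + (0.999923)(170.0) = 173.61 m.
1° of latitude spans πR/180 = 111195 m; at latitude φ, 1° of longitude spans that × cos φ = 104741.9 m, so Δλ = 173.61 / 104741.9 × 3600 = 5.967″.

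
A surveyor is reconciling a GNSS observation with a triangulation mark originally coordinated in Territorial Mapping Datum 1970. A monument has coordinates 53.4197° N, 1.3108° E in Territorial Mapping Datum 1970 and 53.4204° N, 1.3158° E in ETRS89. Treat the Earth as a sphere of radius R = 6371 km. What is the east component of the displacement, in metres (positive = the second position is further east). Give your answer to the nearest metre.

Δφ = 53.4204° − 53.4197° = +0.0007°; Δλ = 1.3158° − 1.3108° = +0.0050°.
1° along a meridian = πR/180 = 111195 m.
ΔN = Δφ × 111195 = 77.8 m; ΔE = Δλ × 111195 × cos(53.4197°) = +0.0050 × 111195 × 0.595949 = 331.3 m.

ΔE = 331 m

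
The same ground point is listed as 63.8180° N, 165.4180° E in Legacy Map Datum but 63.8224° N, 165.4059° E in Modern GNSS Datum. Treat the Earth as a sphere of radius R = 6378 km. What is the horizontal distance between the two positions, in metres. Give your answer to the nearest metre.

Δφ = 63.8224° − 63.8180° = +0.0044°; Δλ = 165.4059° − 165.4180° = -0.0121°.
1° along a meridian = πR/180 = 111317 m.
ΔN = Δφ × 111317 = 489.8 m; ΔE = Δλ × 111317 × cos(63.8180°) = -0.0121 × 111317 × 0.441224 = -594.3 m.
Distance = √(ΔE² + ΔN²) = √((-594.3)² + 489.8²) = 770.1 m.

770 m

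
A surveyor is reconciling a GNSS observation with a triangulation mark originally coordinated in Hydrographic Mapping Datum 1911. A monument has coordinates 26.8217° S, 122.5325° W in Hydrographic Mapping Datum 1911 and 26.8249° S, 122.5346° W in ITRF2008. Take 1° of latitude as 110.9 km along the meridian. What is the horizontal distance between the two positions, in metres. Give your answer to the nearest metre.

411 m

Δφ = -26.8249° − -26.8217° = -0.0032°; Δλ = -122.5346° − -122.5325° = -0.0021°.
ΔN = Δφ × 110900 = -354.9 m; ΔE = Δλ × 110900 × cos(-26.8217°) = -0.0021 × 110900 × 0.892415 = -207.8 m.
Distance = √(ΔE² + ΔN²) = √((-207.8)² + (-354.9)²) = 411.3 m.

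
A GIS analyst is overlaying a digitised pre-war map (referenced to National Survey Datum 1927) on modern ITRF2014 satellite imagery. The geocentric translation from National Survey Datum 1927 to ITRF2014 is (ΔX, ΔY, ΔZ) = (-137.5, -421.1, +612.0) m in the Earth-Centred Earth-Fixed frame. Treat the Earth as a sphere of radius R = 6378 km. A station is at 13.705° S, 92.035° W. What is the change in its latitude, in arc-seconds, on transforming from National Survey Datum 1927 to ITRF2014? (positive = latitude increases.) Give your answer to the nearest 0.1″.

Δφ = 22.5″

sin φ = -0.236923, cos φ = 0.971528, sin λ = -0.999369, cos λ = -0.035510.
North component: ΔN = −sin φ cos λ·ΔX − sin φ sin λ·ΔY + cos φ·ΔZ = −(-0.236923)(-0.035510)(-137.5) − (-0.236923)(-0.999369)(-421.1) + (0.971528)(612.0) = 695.44 m.
1° of latitude spans πR/180 = 111317 m, so Δφ = 695.44 / 111317 × 3600 = 22.490″.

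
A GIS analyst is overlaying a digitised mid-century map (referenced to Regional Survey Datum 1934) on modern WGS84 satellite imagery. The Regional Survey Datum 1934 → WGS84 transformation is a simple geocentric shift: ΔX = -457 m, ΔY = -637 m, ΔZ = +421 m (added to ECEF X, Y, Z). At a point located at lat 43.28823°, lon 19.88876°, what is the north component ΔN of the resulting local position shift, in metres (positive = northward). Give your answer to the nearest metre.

ΔN = 750 m

The local north axis is (−sin φ cos λ, −sin φ sin λ, cos φ), giving ΔN = 294.661 + 148.587 + 306.452 = 749.70 m.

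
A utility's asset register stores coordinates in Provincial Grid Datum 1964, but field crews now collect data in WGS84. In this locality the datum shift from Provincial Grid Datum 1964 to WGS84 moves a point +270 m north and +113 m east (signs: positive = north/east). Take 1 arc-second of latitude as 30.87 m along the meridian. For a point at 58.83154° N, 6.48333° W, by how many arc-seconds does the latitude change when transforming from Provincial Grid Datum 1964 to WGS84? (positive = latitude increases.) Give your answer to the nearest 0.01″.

1″ of latitude = 30.87 m, so Δφ = 270.0 / 30.87 = 8.746″.

Δφ = 8.75″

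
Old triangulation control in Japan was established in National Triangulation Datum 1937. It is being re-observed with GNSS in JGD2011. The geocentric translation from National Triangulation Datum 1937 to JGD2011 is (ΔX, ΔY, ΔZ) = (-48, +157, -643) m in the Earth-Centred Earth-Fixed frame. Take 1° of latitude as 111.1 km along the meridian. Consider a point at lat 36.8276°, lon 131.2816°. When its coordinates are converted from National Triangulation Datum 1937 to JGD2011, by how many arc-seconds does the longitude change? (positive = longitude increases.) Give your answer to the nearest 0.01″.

Δλ = -2.73″

sin φ = 0.599409, cos φ = 0.800443, sin λ = 0.751476, cos λ = -0.659760.
East component: ΔE = −sin λ·ΔX + cos λ·ΔY = −(0.751476)(-48) + (-0.659760)(157) = -67.51 m.
1° of latitude spans 111100 m; at latitude φ, 1° of longitude spans that × cos φ = 88929.2 m, so Δλ = -67.51 / 88929.2 × 3600 = -2.733″.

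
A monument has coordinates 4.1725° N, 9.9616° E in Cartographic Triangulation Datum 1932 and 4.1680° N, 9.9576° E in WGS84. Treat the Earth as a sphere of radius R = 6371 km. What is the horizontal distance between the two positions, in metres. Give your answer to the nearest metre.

669 m

Δφ = 4.1680° − 4.1725° = -0.0045°; Δλ = 9.9576° − 9.9616° = -0.0040°.
1° along a meridian = πR/180 = 111195 m.
ΔN = Δφ × 111195 = -500.4 m; ΔE = Δλ × 111195 × cos(4.1725°) = -0.0040 × 111195 × 0.997350 = -443.6 m.
Distance = √(ΔE² + ΔN²) = √((-443.6)² + (-500.4)²) = 668.7 m.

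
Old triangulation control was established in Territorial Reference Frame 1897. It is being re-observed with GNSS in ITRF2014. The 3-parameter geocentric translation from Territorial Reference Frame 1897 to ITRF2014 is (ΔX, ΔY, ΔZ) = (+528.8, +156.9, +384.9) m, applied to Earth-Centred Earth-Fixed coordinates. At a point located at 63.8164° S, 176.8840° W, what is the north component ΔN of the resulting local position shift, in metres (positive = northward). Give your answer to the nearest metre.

ΔN = -312 m

At φ = -63.8164°, λ = -176.8840°: sin φ = -0.897385, cos φ = 0.441249, sin λ = -0.054358, cos λ = -0.998522.
ΔN = −sin φ cos λ·ΔX − sin φ sin λ·ΔY + cos φ·ΔZ = −(-0.897385)(-0.998522)(528.8) − (-0.897385)(-0.054358)(156.9) + (0.441249)(384.9) = -311.65 m.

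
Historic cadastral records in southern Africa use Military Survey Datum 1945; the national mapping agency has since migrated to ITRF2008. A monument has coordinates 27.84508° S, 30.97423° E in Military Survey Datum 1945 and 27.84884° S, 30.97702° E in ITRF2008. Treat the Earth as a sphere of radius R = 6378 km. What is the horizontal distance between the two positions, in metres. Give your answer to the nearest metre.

Δφ = -27.84884° − -27.84508° = -0.00376°; Δλ = 30.97702° − 30.97423° = +0.00279°.
1° along a meridian = πR/180 = 111317 m.
ΔN = Δφ × 111317 = -418.6 m; ΔE = Δλ × 111317 × cos(-27.84508°) = +0.00279 × 111317 × 0.884214 = 274.6 m.
Distance = √(ΔE² + ΔN²) = √(274.6² + (-418.6)²) = 500.6 m.

501 m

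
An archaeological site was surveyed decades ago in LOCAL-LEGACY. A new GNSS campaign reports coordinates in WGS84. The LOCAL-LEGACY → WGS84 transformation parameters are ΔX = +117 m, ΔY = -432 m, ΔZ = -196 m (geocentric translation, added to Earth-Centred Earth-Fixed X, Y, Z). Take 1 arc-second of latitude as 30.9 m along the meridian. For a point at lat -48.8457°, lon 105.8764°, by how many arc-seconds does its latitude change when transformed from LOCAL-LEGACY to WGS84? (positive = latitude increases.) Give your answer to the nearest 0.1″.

Δφ = -15.1″

sin φ = -0.752940, cos φ = 0.658089, sin λ = 0.961854, cos λ = -0.273563.
North component: ΔN = −sin φ cos λ·ΔX − sin φ sin λ·ΔY + cos φ·ΔZ = −(-0.752940)(-0.273563)(117) − (-0.752940)(0.961854)(-432) + (0.658089)(-196) = -465.95 m.
1° of latitude spans 3600 × 30.90 = 111240 m, so Δφ = -465.95 / 111240 × 3600 = -15.079″.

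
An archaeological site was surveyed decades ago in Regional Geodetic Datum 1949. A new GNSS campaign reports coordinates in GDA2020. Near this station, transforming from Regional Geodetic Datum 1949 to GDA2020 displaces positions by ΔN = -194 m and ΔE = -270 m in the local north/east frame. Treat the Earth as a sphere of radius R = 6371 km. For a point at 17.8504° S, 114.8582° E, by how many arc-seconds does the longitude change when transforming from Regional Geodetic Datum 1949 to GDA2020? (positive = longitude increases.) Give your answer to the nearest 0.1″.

At latitude -17.8504°, cos φ = 0.951860.
One radian of longitude at latitude φ spans R cos φ, so Δλ = ΔE / (R cos φ) = -270.0 / (6371000 × 0.951860) = -4.4523e-05 rad = -9.183″.

Δλ = -9.2″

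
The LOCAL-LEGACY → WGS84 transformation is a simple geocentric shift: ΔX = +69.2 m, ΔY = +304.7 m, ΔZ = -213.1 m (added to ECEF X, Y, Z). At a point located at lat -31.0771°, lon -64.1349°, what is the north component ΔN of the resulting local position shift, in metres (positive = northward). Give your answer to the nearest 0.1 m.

At φ = -31.0771°, λ = -64.1349°: sin φ = -0.516191, cos φ = 0.856473, sin λ = -0.899824, cos λ = 0.436254.
ΔN = −sin φ cos λ·ΔX − sin φ sin λ·ΔY + cos φ·ΔZ = −(-0.516191)(0.436254)(69.2) − (-0.516191)(-0.899824)(304.7) + (0.856473)(-213.1) = -308.46 m.

ΔN = -308.5 m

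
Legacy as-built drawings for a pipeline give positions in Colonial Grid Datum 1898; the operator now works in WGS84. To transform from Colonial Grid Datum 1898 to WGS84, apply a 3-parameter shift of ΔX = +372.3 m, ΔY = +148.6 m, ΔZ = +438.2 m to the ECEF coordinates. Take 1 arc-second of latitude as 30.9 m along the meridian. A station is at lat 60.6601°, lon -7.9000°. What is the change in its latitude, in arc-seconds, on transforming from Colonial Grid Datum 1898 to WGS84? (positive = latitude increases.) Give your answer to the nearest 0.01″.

Δφ = -2.88″

sin φ = 0.871728, cos φ = 0.489990, sin λ = -0.137445, cos λ = 0.990509.
North component: ΔN = −sin φ cos λ·ΔX − sin φ sin λ·ΔY + cos φ·ΔZ = −(0.871728)(0.990509)(372.3) − (0.871728)(-0.137445)(148.6) + (0.489990)(438.2) = -88.95 m.
1° of latitude spans 3600 × 30.90 = 111240 m, so Δφ = -88.95 / 111240 × 3600 = -2.879″.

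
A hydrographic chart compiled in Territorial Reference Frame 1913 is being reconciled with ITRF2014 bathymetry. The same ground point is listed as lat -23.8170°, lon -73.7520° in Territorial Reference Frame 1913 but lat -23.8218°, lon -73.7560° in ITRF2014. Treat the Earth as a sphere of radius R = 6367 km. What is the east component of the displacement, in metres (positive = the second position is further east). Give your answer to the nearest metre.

Δφ = -23.8218° − -23.8170° = -0.0048°; Δλ = -73.7560° − -73.7520° = -0.0040°.
1° along a meridian = πR/180 = 111125 m.
ΔN = Δφ × 111125 = -533.4 m; ΔE = Δλ × 111125 × cos(-23.8170°) = -0.0040 × 111125 × 0.914840 = -406.6 m.

ΔE = -407 m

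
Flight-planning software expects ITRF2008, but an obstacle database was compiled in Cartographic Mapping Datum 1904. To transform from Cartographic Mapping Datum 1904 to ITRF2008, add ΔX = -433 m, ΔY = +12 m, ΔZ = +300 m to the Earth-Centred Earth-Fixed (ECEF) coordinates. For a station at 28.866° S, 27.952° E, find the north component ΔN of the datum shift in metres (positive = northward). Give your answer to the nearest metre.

ΔN = 81 m

At φ = -28.866°, λ = 27.952°: sin φ = -0.482763, cos φ = 0.875751, sin λ = 0.468732, cos λ = 0.883341.
ΔN = −sin φ cos λ·ΔX − sin φ sin λ·ΔY + cos φ·ΔZ = −(-0.482763)(0.883341)(-433) − (-0.482763)(0.468732)(12) + (0.875751)(300) = 80.79 m.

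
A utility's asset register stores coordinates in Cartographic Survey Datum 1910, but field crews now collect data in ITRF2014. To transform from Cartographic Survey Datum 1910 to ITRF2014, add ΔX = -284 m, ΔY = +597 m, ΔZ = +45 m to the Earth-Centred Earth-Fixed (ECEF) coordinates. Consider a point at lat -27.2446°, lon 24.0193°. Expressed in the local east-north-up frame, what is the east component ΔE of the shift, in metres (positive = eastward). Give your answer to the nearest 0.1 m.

ΔE = 660.9 m

At φ = -27.2446°, λ = 24.0193°: sin φ = -0.457790, cos φ = 0.889060, sin λ = 0.407044, cos λ = 0.913408.
ΔE = −sin λ·ΔX + cos λ·ΔY = −(0.407044)·(-284) + (0.913408)·(597) = 660.91 m.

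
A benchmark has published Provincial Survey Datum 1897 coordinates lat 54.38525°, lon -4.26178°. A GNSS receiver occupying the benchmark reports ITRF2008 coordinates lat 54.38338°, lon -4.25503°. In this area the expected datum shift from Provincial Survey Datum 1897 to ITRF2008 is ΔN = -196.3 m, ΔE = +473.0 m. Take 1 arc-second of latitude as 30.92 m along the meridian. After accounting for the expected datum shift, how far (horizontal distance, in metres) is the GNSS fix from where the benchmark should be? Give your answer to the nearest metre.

Observed coordinate differences: Δφ = -0.00187°, Δλ = +0.00675°.
Converting to metres (1° lat = 111312 m, cos φ = 0.582332): observed ΔN = -208.2 m, observed ΔE = 437.5 m.
Subtracting the expected shift leaves a residual of -208.2 − (-196.3) = -11.9 m north and 437.5 − (473.0) = -35.5 m east.
Residual distance = √((-11.9)² + (-35.5)²) = 37.4 m.

37 m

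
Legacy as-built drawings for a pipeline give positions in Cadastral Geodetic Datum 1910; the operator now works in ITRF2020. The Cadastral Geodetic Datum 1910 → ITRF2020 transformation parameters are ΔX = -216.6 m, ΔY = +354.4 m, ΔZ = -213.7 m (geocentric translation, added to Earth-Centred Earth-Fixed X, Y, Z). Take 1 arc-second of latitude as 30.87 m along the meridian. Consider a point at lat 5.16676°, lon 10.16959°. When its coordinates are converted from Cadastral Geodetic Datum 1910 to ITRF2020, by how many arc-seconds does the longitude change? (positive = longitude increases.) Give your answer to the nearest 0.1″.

sin φ = 0.090055, cos φ = 0.995937, sin λ = 0.176562, cos λ = 0.984289.
East component: ΔE = −sin λ·ΔX + cos λ·ΔY = −(0.176562)(-216.6) + (0.984289)(354.4) = 387.08 m.
1° of latitude spans 3600 × 30.87 = 111132 m; at latitude φ, 1° of longitude spans that × cos φ = 110680.4 m, so Δλ = 387.08 / 110680.4 × 3600 = 12.590″.

Δλ = 12.6″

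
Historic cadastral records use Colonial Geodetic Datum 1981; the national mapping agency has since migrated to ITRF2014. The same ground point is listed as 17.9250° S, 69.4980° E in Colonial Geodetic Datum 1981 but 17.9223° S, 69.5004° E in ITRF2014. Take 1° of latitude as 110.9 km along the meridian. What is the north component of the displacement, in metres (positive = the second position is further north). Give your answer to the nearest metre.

Δφ = -17.9223° − -17.9250° = +0.0027°; Δλ = 69.5004° − 69.4980° = +0.0024°.
ΔN = Δφ × 110900 = 299.4 m; ΔE = Δλ × 110900 × cos(-17.9250°) = +0.0024 × 110900 × 0.951460 = 253.2 m.

ΔN = 299 m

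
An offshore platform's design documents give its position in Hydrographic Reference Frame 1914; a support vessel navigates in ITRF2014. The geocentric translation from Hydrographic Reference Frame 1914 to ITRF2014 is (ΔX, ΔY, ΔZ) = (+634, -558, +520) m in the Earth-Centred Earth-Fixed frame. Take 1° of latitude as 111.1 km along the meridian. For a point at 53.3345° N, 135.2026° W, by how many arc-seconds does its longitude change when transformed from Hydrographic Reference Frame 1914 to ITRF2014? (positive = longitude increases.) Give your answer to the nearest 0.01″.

sin φ = 0.802135, cos φ = 0.597142, sin λ = -0.704602, cos λ = -0.709603.
East component: ΔE = −sin λ·ΔX + cos λ·ΔY = −(-0.704602)(634) + (-0.709603)(-558) = 842.68 m.
1° of latitude spans 111100 m; at latitude φ, 1° of longitude spans that × cos φ = 66342.5 m, so Δλ = 842.68 / 66342.5 × 3600 = 45.727″.

Δλ = 45.73″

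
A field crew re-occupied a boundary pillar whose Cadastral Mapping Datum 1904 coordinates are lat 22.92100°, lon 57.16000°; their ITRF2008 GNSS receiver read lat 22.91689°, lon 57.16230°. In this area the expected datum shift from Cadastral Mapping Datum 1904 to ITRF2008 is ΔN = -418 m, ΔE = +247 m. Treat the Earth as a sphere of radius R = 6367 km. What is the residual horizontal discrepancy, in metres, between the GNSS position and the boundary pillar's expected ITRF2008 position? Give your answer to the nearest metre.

40 m

Observed coordinate differences: Δφ = -0.00411°, Δλ = +0.00230°.
Converting to metres (1° lat = 111125 m, cos φ = 0.921043): observed ΔN = -456.7 m, observed ΔE = 235.4 m.
Subtracting the expected shift leaves a residual of -456.7 − (-418) = -38.7 m north and 235.4 − (247) = -11.6 m east.
Residual distance = √((-38.7)² + (-11.6)²) = 40.4 m.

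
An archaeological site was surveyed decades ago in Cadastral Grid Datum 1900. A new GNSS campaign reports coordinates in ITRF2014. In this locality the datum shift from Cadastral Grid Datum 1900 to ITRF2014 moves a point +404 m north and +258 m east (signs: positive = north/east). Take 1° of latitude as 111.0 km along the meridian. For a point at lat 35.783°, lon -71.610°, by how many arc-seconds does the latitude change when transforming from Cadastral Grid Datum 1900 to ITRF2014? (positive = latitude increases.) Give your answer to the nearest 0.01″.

1° of latitude = 111.0 km, so Δφ = 404.0 / 111000 = 0.0036396° = 13.103″.

Δφ = 13.10″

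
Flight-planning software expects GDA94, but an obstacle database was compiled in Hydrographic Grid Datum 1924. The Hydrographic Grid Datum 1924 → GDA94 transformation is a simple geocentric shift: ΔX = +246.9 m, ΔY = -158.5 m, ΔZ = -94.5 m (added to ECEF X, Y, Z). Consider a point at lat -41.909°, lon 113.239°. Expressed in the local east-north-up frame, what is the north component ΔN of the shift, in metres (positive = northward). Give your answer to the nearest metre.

At φ = -41.909°, λ = 113.239°: sin φ = -0.667949, cos φ = 0.744207, sin λ = 0.918867, cos λ = -0.394567.
ΔN = −sin φ cos λ·ΔX − sin φ sin λ·ΔY + cos φ·ΔZ = −(-0.667949)(-0.394567)(246.9) − (-0.667949)(0.918867)(-158.5) + (0.744207)(-94.5) = -232.68 m.

ΔN = -233 m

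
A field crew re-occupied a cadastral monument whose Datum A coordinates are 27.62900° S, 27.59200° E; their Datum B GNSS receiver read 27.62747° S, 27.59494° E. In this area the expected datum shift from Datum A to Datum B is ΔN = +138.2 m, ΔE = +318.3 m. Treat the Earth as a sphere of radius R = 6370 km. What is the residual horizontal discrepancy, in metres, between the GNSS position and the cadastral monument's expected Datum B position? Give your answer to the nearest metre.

Observed coordinate differences: Δφ = +0.00153°, Δλ = +0.00294°.
Converting to metres (1° lat = 111177 m, cos φ = 0.885969): observed ΔN = 170.1 m, observed ΔE = 289.6 m.
Subtracting the expected shift leaves a residual of 170.1 − (138.2) = 31.9 m north and 289.6 − (318.3) = -28.7 m east.
Residual distance = √(31.9² + (-28.7)²) = 42.9 m.

43 m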